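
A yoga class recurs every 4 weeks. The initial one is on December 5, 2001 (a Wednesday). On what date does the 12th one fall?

The 12th occurrence is 11 intervals after the first: 11 × 28 = 308 days after December 5, 2001.
December has 31 days — 26 days to the end of December leaves 282.
January has 31 days (251 left).
February has 28 days (223 left).
March has 31 days (192 left).
April has 30 days (162 left).
May has 31 days (131 left).
June has 30 days (101 left).
July has 31 days (70 left).
August has 31 days (39 left).
September has 30 days (9 left).
9 days into October → October 9, 2002.

October 9, 2002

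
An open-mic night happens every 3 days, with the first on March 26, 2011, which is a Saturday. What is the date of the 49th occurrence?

August 17, 2011

The 49th occurrence is 48 intervals after the first: 48 × 3 = 144 days after March 26, 2011.
March has 31 days — 5 days to the end of March leaves 139.
April has 30 days (109 left).
May has 31 days (78 left).
June has 30 days (48 left).
July has 31 days (17 left).
17 days into August → August 17, 2011.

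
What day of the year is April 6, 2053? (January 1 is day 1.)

96

Days in months before April: 31 + 28 + 31 = 90.
Plus 6 days into April → day 96.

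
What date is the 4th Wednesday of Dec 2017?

Dec 27, 2017

The first Wednesday of Dec 2017 is Dec 6.
The 4th Wednesday is 3 weeks later: 6 + 21 = 27.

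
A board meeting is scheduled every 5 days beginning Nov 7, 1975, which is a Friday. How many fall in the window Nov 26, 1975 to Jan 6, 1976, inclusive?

9

Occurrences land 5·i days after Nov 7, 1975 for i = 0, 1, 2, …
Nov 26, 1975 is 19 days after the start; 19 ÷ 5 = 3 remainder 4; since the remainder is 4, round up to i = 4. First occurrence in the window: #5 on Nov 27, 1975 (4×5 = 20 days in).
Jan 6, 1976 is 60 days after the start; 60 ÷ 5 = 12 remainder 0. Last occurrence in the window: #13 on Jan 6, 1976.
Occurrences #5 through #13: 9 in total.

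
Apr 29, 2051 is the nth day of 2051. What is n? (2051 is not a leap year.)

119

Days in months before Apr: 31 + 28 + 31 = 90.
Plus 29 days into Apr → day 119.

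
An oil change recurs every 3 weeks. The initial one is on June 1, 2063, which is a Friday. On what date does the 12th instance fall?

January 18, 2064

The 12th occurrence is 11 intervals after the first: 11 × 21 = 231 days after June 1, 2063.
June has 30 days — 29 days to the end of June leaves 202.
July has 31 days (171 left).
August has 31 days (140 left).
September has 30 days (110 left).
October has 31 days (79 left).
November has 30 days (49 left).
December has 31 days (18 left).
18 days into January → January 18, 2064.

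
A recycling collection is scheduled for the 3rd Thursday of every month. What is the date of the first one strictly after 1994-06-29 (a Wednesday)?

June 1994 starts on a Wednesday; its first Thursday is the 2nd, so the 3rd Thursday is the 16th — 1994-06-16.
That is not after 1994-06-29, so look at July 1994.
July 1994 starts on a Friday; its first Thursday is the 7th, so the 3rd Thursday is the 21st — 1994-07-21.

1994-07-21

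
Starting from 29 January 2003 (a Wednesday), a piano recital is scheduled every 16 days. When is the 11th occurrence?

8 July 2003

The 11th occurrence is 10 intervals after the first: 10 × 16 = 160 days after 29 January 2003.
January has 31 days — 2 days to the end of January leaves 158.
February has 28 days (130 left).
March has 31 days (99 left).
April has 30 days (69 left).
May has 31 days (38 left).
June has 30 days (8 left).
8 days into July → 8 July 2003.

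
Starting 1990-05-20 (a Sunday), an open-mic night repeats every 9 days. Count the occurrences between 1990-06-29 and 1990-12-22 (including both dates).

Occurrences land 9·i days after 1990-05-20 for i = 0, 1, 2, …
1990-06-29 is 40 days after the start; 40 ÷ 9 = 4 remainder 4; since the remainder is 4, round up to i = 5. First occurrence in the window: #6 on 1990-07-04 (5×9 = 45 days in).
1990-12-22 is 216 days after the start; 216 ÷ 9 = 24 remainder 0. Last occurrence in the window: #25 on 1990-12-22.
Occurrences #6 through #25: 20 in total.

20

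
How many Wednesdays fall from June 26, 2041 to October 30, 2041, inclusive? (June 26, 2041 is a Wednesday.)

19

June 26, 2041 is a Wednesday; the first Wednesday on or after it is June 26, 2041.
From June 26, 2041 to October 30, 2041: 4 + 31 + 31 + 30 + 30 = 126 days (rest of June, July, August, September, October).
126 ÷ 7 = 18 full weeks with remainder 0, so 18 more Wednesdays after the first → 19.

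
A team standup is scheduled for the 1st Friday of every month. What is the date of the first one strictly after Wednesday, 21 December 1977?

December 1977 starts on a Thursday, so its 1st Friday is 2 December 1977 (1 day in).
That is not after 21 December 1977, so look at January 1978.
January 1978 starts on a Sunday, so its 1st Friday is 6 January 1978 (5 days in).

6 January 1978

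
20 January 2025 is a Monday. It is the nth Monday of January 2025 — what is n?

Day 20 falls in week ⌈20/7⌉ of the month.
Days 1–7 hold the 1st Monday, 8–14 the 2nd, 15–21 the 3rd, 22–28 the 4th, 29–31 the 5th.
20 is in the range for the 3rd.

3rd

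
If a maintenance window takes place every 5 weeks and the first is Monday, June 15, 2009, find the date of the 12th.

July 5, 2010

The 12th occurrence is 11 intervals after the first: 11 × 35 = 385 days after June 15, 2009.
June has 30 days — 15 days to the end of June leaves 370.
July has 31 days (339 left).
August has 31 days (308 left).
September has 30 days (278 left).
October has 31 days (247 left).
November has 30 days (217 left).
December has 31 days (186 left).
January has 31 days (155 left).
February has 28 days (127 left).
March has 31 days (96 left).
April has 30 days (66 left).
May has 31 days (35 left).
June has 30 days (5 left).
5 days into July → July 5, 2010.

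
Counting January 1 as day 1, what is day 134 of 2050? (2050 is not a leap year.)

January has 31 days (134 − 31 = 103 remain).
February has 28 days (103 − 28 = 75 remain).
March has 31 days (75 − 31 = 44 remain).
April has 30 days (44 − 30 = 14 remain).
14 into May → May 14.

14 May 2050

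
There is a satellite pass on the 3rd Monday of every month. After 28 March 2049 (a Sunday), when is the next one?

March 2049 starts on a Monday; its first Monday is the 1st, so the 3rd Monday is the 15th — 15 March 2049.
That is not after 28 March 2049, so look at April 2049.
April 2049 starts on a Thursday; its first Monday is the 5th, so the 3rd Monday is the 19th — 19 April 2049.

19 April 2049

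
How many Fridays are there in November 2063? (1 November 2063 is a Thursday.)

5

1 November 2063 is a Thursday; the first Friday on or after it is 2 November 2063 (1 day later).
From 2 November 2063 to 30 November 2063 is 30 − 2 = 28 days.
28 ÷ 7 = 4 full weeks with remainder 0, so 4 more Fridays after the first → 5.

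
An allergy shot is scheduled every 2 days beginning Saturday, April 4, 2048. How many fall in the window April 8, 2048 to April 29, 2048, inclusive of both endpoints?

11

Occurrences land 2·i days after April 4, 2048 for i = 0, 1, 2, …
April 8, 2048 is 4 days after the start; 4 ÷ 2 = 2 remainder 0. First occurrence in the window: #3 on April 8, 2048 (2×2 = 4 days in).
April 29, 2048 is 25 days after the start; 25 ÷ 2 = 12 remainder 1. Last occurrence in the window: #13 on April 28, 2048.
Occurrences #3 through #13: 11 in total.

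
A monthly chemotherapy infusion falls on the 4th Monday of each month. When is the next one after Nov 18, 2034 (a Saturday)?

Nov 27, 2034

Nov 2034 starts on a Wednesday; its first Monday is the 6th, so the 4th Monday is the 27th — Nov 27, 2034.
Nov 27, 2034 is after Nov 18, 2034, so that is the next one.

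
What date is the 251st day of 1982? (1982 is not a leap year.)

Jan has 31 days (251 − 31 = 220 remain).
Feb has 28 days (220 − 28 = 192 remain).
Mar has 31 days (192 − 31 = 161 remain).
Apr has 30 days (161 − 30 = 131 remain).
May has 31 days (131 − 31 = 100 remain).
Jun has 30 days (100 − 30 = 70 remain).
Jul has 31 days (70 − 31 = 39 remain).
Aug has 31 days (39 − 31 = 8 remain).
8 into Sep → Sep 8.

Sep 8, 1982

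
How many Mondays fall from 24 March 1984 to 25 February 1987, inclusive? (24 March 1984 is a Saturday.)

153

24 March 1984 is a Saturday; the first Monday on or after it is 26 March 1984 (2 days later).
From 26 March 1984 to 25 February 1987: 280 + 365 + 365 + 56 = 1066 days (rest of 1984, 1985, 1986, to 25 February 1987 in 1987).
1066 ÷ 7 = 152 full weeks with remainder 2, so 152 more Mondays after the first → 153.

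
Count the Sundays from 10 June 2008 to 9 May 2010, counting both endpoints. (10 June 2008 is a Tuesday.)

100

10 June 2008 is a Tuesday; the first Sunday on or after it is 15 June 2008 (5 days later).
From 15 June 2008 to 9 May 2010: 199 + 365 + 129 = 693 days (rest of 2008, 2009, to 9 May 2010 in 2010).
693 ÷ 7 = 99 full weeks with remainder 0, so 99 more Sundays after the first → 100.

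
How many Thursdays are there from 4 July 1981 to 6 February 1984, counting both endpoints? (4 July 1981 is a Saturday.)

4 July 1981 is a Saturday; the first Thursday on or after it is 9 July 1981 (5 days later).
From 9 July 1981 to 6 February 1984: 175 + 365 + 365 + 37 = 942 days (rest of 1981, 1982, 1983, to 6 February 1984 in 1984).
942 ÷ 7 = 134 full weeks with remainder 4, so 134 more Thursdays after the first → 135.

135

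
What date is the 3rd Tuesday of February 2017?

The first Tuesday of February 2017 is February 7.
The 3rd Tuesday is 2 weeks later: 7 + 14 = 21.

2017-02-21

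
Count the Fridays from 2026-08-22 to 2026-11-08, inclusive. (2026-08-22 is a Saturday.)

2026-08-22 is a Saturday; the first Friday on or after it is 2026-08-28 (6 days later).
From 2026-08-28 to 2026-11-08: 3 + 30 + 31 + 8 = 72 days (rest of August, September, October, November).
72 ÷ 7 = 10 full weeks with remainder 2, so 10 more Fridays after the first → 11.

11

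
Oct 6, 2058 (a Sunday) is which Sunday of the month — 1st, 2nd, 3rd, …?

Day 6 falls in week ⌈6/7⌉ of the month.
Days 1–7 hold the 1st Sunday, 8–14 the 2nd, 15–21 the 3rd, 22–28 the 4th, 29–31 the 5th.
6 is in the range for the 1st.

1st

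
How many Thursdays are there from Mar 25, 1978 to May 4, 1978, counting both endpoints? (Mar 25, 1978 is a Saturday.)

6

Mar 25, 1978 is a Saturday; the first Thursday on or after it is Mar 30, 1978 (5 days later).
From Mar 30, 1978 to May 4, 1978: 1 + 30 + 4 = 35 days (rest of Mar, Apr, May).
35 ÷ 7 = 5 full weeks with remainder 0, so 5 more Thursdays after the first → 6.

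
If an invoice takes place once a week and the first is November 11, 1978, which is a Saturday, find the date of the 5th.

December 9, 1978

The 5th occurrence is 4 intervals after the first: 4 × 7 = 28 days after November 11, 1978.
November has 30 days — 19 days to the end of November leaves 9.
9 days into December → December 9, 1978.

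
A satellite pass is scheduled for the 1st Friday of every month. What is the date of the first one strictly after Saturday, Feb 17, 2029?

Feb 2029 starts on a Thursday, so its 1st Friday is Feb 2, 2029 (1 day in).
That is not after Feb 17, 2029, so look at Mar 2029.
Mar 2029 starts on a Thursday, so its 1st Friday is Mar 2, 2029 (1 day in).

Mar 2, 2029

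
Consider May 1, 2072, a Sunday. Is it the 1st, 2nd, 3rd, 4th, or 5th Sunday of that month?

1st

Day 1 falls in week ⌈1/7⌉ of the month.
Days 1–7 hold the 1st Sunday, 8–14 the 2nd, 15–21 the 3rd, 22–28 the 4th, 29–31 the 5th.
1 is in the range for the 1st.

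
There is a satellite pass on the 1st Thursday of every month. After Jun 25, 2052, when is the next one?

Jun 2052 starts on a Saturday, so its 1st Thursday is Jun 6, 2052 (5 days in).
That is not after Jun 25, 2052, so look at Jul 2052.
Jul 2052 starts on a Monday, so its 1st Thursday is Jul 4, 2052 (3 days in).

Jul 4, 2052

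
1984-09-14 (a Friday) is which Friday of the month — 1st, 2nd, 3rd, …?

2nd

Day 14 falls in week ⌈14/7⌉ of the month.
Days 1–7 hold the 1st Friday, 8–14 the 2nd, 15–21 the 3rd, 22–28 the 4th, 29–31 the 5th.
14 is in the range for the 2nd.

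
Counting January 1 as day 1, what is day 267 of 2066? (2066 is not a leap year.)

2066-09-24

January has 31 days (267 − 31 = 236 remain).
February has 28 days (236 − 28 = 208 remain).
March has 31 days (208 − 31 = 177 remain).
April has 30 days (177 − 30 = 147 remain).
May has 31 days (147 − 31 = 116 remain).
June has 30 days (116 − 30 = 86 remain).
July has 31 days (86 − 31 = 55 remain).
August has 31 days (55 − 31 = 24 remain).
24 into September → September 24.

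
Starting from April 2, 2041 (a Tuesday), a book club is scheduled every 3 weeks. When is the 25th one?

The 25th occurrence is 24 intervals after the first: 24 × 21 = 504 days after April 2, 2041.
April has 30 days — 28 days to the end of April leaves 476.
From end of April to end of 2041 is 245 days (231 left).
January has 31 days (200 left).
February has 28 days (172 left).
March has 31 days (141 left).
April has 30 days (111 left).
May has 31 days (80 left).
June has 30 days (50 left).
July has 31 days (19 left).
19 days into August → August 19, 2042.

August 19, 2042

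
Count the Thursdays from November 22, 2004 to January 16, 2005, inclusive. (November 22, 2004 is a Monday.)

8

November 22, 2004 is a Monday; the first Thursday on or after it is November 25, 2004 (3 days later).
From November 25, 2004 to January 16, 2005: 5 + 31 + 16 = 52 days (rest of November, December, January).
52 ÷ 7 = 7 full weeks with remainder 3, so 7 more Thursdays after the first → 8.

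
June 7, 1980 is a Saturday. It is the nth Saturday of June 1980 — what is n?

1st

Day 7 falls in week ⌈7/7⌉ of the month.
Days 1–7 hold the 1st Saturday, 8–14 the 2nd, 15–21 the 3rd, 22–28 the 4th, 29–31 the 5th.
7 is in the range for the 1st.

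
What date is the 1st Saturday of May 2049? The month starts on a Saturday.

May 2049 begins on a Saturday, so the first Saturday is May 1.

2049-05-01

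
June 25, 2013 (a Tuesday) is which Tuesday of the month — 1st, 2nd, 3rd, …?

Day 25 falls in week ⌈25/7⌉ of the month.
Days 1–7 hold the 1st Tuesday, 8–14 the 2nd, 15–21 the 3rd, 22–28 the 4th, 29–31 the 5th.
25 is in the range for the 4th.

4th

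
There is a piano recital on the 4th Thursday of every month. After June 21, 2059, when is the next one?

June 2059 starts on a Sunday; its first Thursday is the 5th, so the 4th Thursday is the 26th — June 26, 2059.
June 26, 2059 is after June 21, 2059, so that is the next one.

June 26, 2059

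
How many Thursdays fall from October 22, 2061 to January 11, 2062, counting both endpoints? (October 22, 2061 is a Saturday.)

October 22, 2061 is a Saturday; the first Thursday on or after it is October 27, 2061 (5 days later).
From October 27, 2061 to January 11, 2062: 4 + 30 + 31 + 11 = 76 days (rest of October, November, December, January).
76 ÷ 7 = 10 full weeks with remainder 6, so 10 more Thursdays after the first → 11.

11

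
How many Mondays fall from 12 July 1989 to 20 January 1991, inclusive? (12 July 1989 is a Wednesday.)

79

12 July 1989 is a Wednesday; the first Monday on or after it is 17 July 1989 (5 days later).
From 17 July 1989 to 20 January 1991: 167 + 365 + 20 = 552 days (rest of 1989, 1990, to 20 January 1991 in 1991).
552 ÷ 7 = 78 full weeks with remainder 6, so 78 more Mondays after the first → 79.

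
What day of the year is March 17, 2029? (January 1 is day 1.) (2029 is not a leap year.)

Days in months before March: 31 + 28 = 59.
Plus 17 days into March → day 76.

76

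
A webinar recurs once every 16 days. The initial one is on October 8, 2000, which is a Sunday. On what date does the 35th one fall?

April 5, 2002

The 35th occurrence is 34 intervals after the first: 34 × 16 = 544 days after October 8, 2000.
October has 31 days — 23 days to the end of October leaves 521.
From end of October to end of 2000 is 61 days (460 left).
2001 has 365 days (95 left).
January has 31 days (64 left).
February has 28 days (36 left).
March has 31 days (5 left).
5 days into April → April 5, 2002.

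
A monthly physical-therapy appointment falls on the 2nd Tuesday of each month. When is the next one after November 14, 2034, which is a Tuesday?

November 2034 starts on a Wednesday; its first Tuesday is the 7th, so the 2nd Tuesday is the 14th — November 14, 2034.
That is not after November 14, 2034, so look at December 2034.
December 2034 starts on a Friday; its first Tuesday is the 5th, so the 2nd Tuesday is the 12th — December 12, 2034.

December 12, 2034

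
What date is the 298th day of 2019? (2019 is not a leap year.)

25 October 2019

January has 31 days (298 − 31 = 267 remain).
February has 28 days (267 − 28 = 239 remain).
March has 31 days (239 − 31 = 208 remain).
April has 30 days (208 − 30 = 178 remain).
May has 31 days (178 − 31 = 147 remain).
June has 30 days (147 − 30 = 117 remain).
July has 31 days (117 − 31 = 86 remain).
August has 31 days (86 − 31 = 55 remain).
September has 30 days (55 − 30 = 25 remain).
25 into October → October 25.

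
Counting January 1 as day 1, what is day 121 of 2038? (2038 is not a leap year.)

Jan has 31 days (121 − 31 = 90 remain).
Feb has 28 days (90 − 28 = 62 remain).
Mar has 31 days (62 − 31 = 31 remain).
Apr has 30 days (31 − 30 = 1 remain).
1 into May → May 1.

May 1, 2038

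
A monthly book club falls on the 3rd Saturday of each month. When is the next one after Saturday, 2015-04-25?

2015-05-16

April 2015 starts on a Wednesday; its first Saturday is the 4th, so the 3rd Saturday is the 18th — 2015-04-18.
That is not after 2015-04-25, so look at May 2015.
May 2015 starts on a Friday; its first Saturday is the 2nd, so the 3rd Saturday is the 16th — 2015-05-16.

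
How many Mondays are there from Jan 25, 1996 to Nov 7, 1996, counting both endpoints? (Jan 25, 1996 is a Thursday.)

Jan 25, 1996 is a Thursday; the first Monday on or after it is Jan 29, 1996 (4 days later).
From Jan 29, 1996 to Nov 7, 1996: 2 + 29 + 31 + 30 + 31 + 30 + 31 + 31 + 30 + 31 + 7 = 283 days (rest of Jan, Feb, Mar, Apr, May, Jun, Jul, Aug, Sep, Oct, Nov).
283 ÷ 7 = 40 full weeks with remainder 3, so 40 more Mondays after the first → 41.

41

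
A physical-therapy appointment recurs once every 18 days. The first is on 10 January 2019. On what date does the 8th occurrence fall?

16 May 2019

The 8th occurrence is 7 intervals after the first: 7 × 18 = 126 days after 10 January 2019.
January has 31 days — 21 days to the end of January leaves 105.
February has 28 days (77 left).
March has 31 days (46 left).
April has 30 days (16 left).
16 days into May → 16 May 2019.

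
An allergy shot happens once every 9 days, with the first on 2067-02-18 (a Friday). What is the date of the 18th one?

2067-07-21

The 18th occurrence is 17 intervals after the first: 17 × 9 = 153 days after 2067-02-18.
February has 28 days — 10 days to the end of February leaves 143.
March has 31 days (112 left).
April has 30 days (82 left).
May has 31 days (51 left).
June has 30 days (21 left).
21 days into July → 2067-07-21.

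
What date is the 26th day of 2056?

Jan 26, 2056

26 into Jan → Jan 26.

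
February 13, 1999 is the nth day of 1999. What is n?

44

Days in months before February: 31 = 31.
Plus 13 days into February → day 44.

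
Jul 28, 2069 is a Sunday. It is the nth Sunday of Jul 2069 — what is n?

Day 28 falls in week ⌈28/7⌉ of the month.
Days 1–7 hold the 1st Sunday, 8–14 the 2nd, 15–21 the 3rd, 22–28 the 4th, 29–31 the 5th.
28 is in the range for the 4th.

4th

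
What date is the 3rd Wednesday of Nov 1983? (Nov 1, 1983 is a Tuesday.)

Nov 16, 1983

Nov 1983 begins on a Tuesday, so the first Wednesday is Nov 2 (1 day later).
The 3rd Wednesday is 2 weeks later: 2 + 14 = 16.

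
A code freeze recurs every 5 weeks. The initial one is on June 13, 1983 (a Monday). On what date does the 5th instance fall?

The 5th occurrence is 4 intervals after the first: 4 × 35 = 140 days after June 13, 1983.
June has 30 days — 17 days to the end of June leaves 123.
July has 31 days (92 left).
August has 31 days (61 left).
September has 30 days (31 left).
31 days into October → October 31, 1983.

October 31, 1983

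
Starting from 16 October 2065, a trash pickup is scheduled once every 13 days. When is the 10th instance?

10 February 2066

The 10th occurrence is 9 intervals after the first: 9 × 13 = 117 days after 16 October 2065.
October has 31 days — 15 days to the end of October leaves 102.
November has 30 days (72 left).
December has 31 days (41 left).
January has 31 days (10 left).
10 days into February → 10 February 2066.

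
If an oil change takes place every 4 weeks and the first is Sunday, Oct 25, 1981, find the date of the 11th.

Aug 1, 1982

The 11th occurrence is 10 intervals after the first: 10 × 28 = 280 days after Oct 25, 1981.
Oct has 31 days — 6 days to the end of Oct leaves 274.
Nov has 30 days (244 left).
Dec has 31 days (213 left).
Jan has 31 days (182 left).
Feb has 28 days (154 left).
Mar has 31 days (123 left).
Apr has 30 days (93 left).
May has 31 days (62 left).
Jun has 30 days (32 left).
Jul has 31 days (1 left).
1 day into Aug → Aug 1, 1982.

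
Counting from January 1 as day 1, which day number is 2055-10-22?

Days in months before October: 31 + 28 + 31 + 30 + 31 + 30 + 31 + 31 + 30 = 273.
Plus 22 days into October → day 295.

295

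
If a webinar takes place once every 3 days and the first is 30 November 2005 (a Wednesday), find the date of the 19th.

The 19th occurrence is 18 intervals after the first: 18 × 3 = 54 days after 30 November 2005.
November has 30 days — 0 days to the end of November leaves 54.
December has 31 days (23 left).
23 days into January → 23 January 2006.

23 January 2006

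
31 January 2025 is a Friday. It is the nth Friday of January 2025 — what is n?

5th

Day 31 falls in week ⌈31/7⌉ of the month.
Days 1–7 hold the 1st Friday, 8–14 the 2nd, 15–21 the 3rd, 22–28 the 4th, 29–31 the 5th.
31 is in the range for the 5th.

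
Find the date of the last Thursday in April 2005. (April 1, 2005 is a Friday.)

28 April 2005

April 2005 begins on a Friday, so the first Thursday is April 7 (6 days later).
April 2005 has 30 days. Adding weeks: 7, 14, 21, 28 — the last one ≤ 30 is the 28th.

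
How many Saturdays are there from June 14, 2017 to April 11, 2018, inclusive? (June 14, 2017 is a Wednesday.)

June 14, 2017 is a Wednesday; the first Saturday on or after it is June 17, 2017 (3 days later).
From June 17, 2017 to April 11, 2018: 13 + 31 + 31 + 30 + 31 + 30 + 31 + 31 + 28 + 31 + 11 = 298 days (rest of June, July, August, September, October, November, December, January, February, March, April).
298 ÷ 7 = 42 full weeks with remainder 4, so 42 more Saturdays after the first → 43.

43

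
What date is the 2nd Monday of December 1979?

December 1979 begins on a Saturday, so the first Monday is December 3 (2 days later).
The 2nd Monday is 1 weeks later: 3 + 7 = 10.

1979-12-10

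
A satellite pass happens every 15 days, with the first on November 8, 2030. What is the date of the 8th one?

The 8th occurrence is 7 intervals after the first: 7 × 15 = 105 days after November 8, 2030.
November has 30 days — 22 days to the end of November leaves 83.
December has 31 days (52 left).
January has 31 days (21 left).
21 days into February → February 21, 2031.

February 21, 2031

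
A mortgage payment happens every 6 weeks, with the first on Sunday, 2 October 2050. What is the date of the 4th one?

5 February 2051

The 4th occurrence is 3 intervals after the first: 3 × 42 = 126 days after 2 October 2050.
October has 31 days — 29 days to the end of October leaves 97.
November has 30 days (67 left).
December has 31 days (36 left).
January has 31 days (5 left).
5 days into February → 5 February 2051.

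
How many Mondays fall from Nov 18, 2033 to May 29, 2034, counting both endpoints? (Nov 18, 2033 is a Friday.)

28

Nov 18, 2033 is a Friday; the first Monday on or after it is Nov 21, 2033 (3 days later).
From Nov 21, 2033 to May 29, 2034: 9 + 31 + 31 + 28 + 31 + 30 + 29 = 189 days (rest of Nov, Dec, Jan, Feb, Mar, Apr, May).
189 ÷ 7 = 27 full weeks with remainder 0, so 27 more Mondays after the first → 28.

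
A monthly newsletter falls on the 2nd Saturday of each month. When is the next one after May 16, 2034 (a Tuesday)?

May 2034 starts on a Monday; its first Saturday is the 6th, so the 2nd Saturday is the 13th — May 13, 2034.
That is not after May 16, 2034, so look at June 2034.
June 2034 starts on a Thursday; its first Saturday is the 3rd, so the 2nd Saturday is the 10th — June 10, 2034.

June 10, 2034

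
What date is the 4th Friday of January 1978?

January 1978 begins on a Sunday, so the first Friday is January 6 (5 days later).
The 4th Friday is 3 weeks later: 6 + 21 = 27.

January 27, 1978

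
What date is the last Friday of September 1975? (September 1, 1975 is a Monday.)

September 1975 begins on a Monday, so the first Friday is September 5 (4 days later).
September 1975 has 30 days. Adding weeks: 5, 12, 19, 26 — the last one ≤ 30 is the 26th.

26 September 1975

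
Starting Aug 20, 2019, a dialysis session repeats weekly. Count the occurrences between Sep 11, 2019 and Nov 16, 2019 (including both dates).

Occurrences land 7·i days after Aug 20, 2019 for i = 0, 1, 2, …
Sep 11, 2019 is 22 days after the start; 22 ÷ 7 = 3 remainder 1; since the remainder is 1, round up to i = 4. First occurrence in the window: #5 on Sep 17, 2019 (4×7 = 28 days in).
Nov 16, 2019 is 88 days after the start; 88 ÷ 7 = 12 remainder 4. Last occurrence in the window: #13 on Nov 12, 2019.
Occurrences #5 through #13: 9 in total.

9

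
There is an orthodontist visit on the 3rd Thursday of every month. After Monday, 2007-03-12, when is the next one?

2007-03-15

March 2007 starts on a Thursday; its first Thursday is the 1st, so the 3rd Thursday is the 15th — 2007-03-15.
2007-03-15 is after 2007-03-12, so that is the next one.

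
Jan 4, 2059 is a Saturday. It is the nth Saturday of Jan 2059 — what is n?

Day 4 falls in week ⌈4/7⌉ of the month.
Days 1–7 hold the 1st Saturday, 8–14 the 2nd, 15–21 the 3rd, 22–28 the 4th, 29–31 the 5th.
4 is in the range for the 1st.

1st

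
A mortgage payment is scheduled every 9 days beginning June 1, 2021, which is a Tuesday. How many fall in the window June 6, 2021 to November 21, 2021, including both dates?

Occurrences land 9·i days after June 1, 2021 for i = 0, 1, 2, …
June 6, 2021 is 5 days after the start; 5 ÷ 9 = 0 remainder 5; since the remainder is 5, round up to i = 1. First occurrence in the window: #2 on June 10, 2021 (1×9 = 9 days in).
November 21, 2021 is 173 days after the start; 173 ÷ 9 = 19 remainder 2. Last occurrence in the window: #20 on November 19, 2021.
Occurrences #2 through #20: 19 in total.

19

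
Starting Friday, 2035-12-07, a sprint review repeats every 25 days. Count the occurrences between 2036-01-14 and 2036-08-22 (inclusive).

Occurrences land 25·i days after 2035-12-07 for i = 0, 1, 2, …
2036-01-14 is 38 days after the start; 38 ÷ 25 = 1 remainder 13; since the remainder is 13, round up to i = 2. First occurrence in the window: #3 on 2036-01-26 (2×25 = 50 days in).
2036-08-22 is 259 days after the start; 259 ÷ 25 = 10 remainder 9. Last occurrence in the window: #11 on 2036-08-13.
Occurrences #3 through #11: 9 in total.

9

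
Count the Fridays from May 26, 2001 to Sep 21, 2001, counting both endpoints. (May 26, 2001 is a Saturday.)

17

May 26, 2001 is a Saturday; the first Friday on or after it is Jun 1, 2001 (6 days later).
From Jun 1, 2001 to Sep 21, 2001: 29 + 31 + 31 + 21 = 112 days (rest of Jun, Jul, Aug, Sep).
112 ÷ 7 = 16 full weeks with remainder 0, so 16 more Fridays after the first → 17.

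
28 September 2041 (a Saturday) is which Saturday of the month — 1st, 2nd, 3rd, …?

Day 28 falls in week ⌈28/7⌉ of the month.
Days 1–7 hold the 1st Saturday, 8–14 the 2nd, 15–21 the 3rd, 22–28 the 4th, 29–31 the 5th.
28 is in the range for the 4th.

4th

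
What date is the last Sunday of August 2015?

August 2015 begins on a Saturday, so the first Sunday is August 2 (1 day later).
August 2015 has 31 days. Adding weeks: 2, 9, 16, 23, 30 — the last one ≤ 31 is the 30th.

2015-08-30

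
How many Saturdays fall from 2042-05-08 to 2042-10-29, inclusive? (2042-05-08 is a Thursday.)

2042-05-08 is a Thursday; the first Saturday on or after it is 2042-05-10 (2 days later).
From 2042-05-10 to 2042-10-29: 21 + 30 + 31 + 31 + 30 + 29 = 172 days (rest of May, June, July, August, September, October).
172 ÷ 7 = 24 full weeks with remainder 4, so 24 more Saturdays after the first → 25.

25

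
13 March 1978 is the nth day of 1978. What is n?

72

Days in months before March: 31 + 28 = 59.
Plus 13 days into March → day 72.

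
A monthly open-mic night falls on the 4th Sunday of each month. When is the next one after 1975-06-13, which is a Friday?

June 1975 starts on a Sunday; its first Sunday is the 1st, so the 4th Sunday is the 22nd — 1975-06-22.
1975-06-22 is after 1975-06-13, so that is the next one.

1975-06-22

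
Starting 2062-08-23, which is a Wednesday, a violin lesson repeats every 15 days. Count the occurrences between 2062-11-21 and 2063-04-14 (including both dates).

10

Occurrences land 15·i days after 2062-08-23 for i = 0, 1, 2, …
2062-11-21 is 90 days after the start; 90 ÷ 15 = 6 remainder 0. First occurrence in the window: #7 on 2062-11-21 (6×15 = 90 days in).
2063-04-14 is 234 days after the start; 234 ÷ 15 = 15 remainder 9. Last occurrence in the window: #16 on 2063-04-05.
Occurrences #7 through #16: 10 in total.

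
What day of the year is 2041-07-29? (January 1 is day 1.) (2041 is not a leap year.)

Days in months before July: 31 + 28 + 31 + 30 + 31 + 30 = 181.
Plus 29 days into July → day 210.

210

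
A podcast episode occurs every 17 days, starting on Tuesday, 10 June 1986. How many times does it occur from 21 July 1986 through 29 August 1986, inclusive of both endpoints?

2

Occurrences land 17·i days after 10 June 1986 for i = 0, 1, 2, …
21 July 1986 is 41 days after the start; 41 ÷ 17 = 2 remainder 7; since the remainder is 7, round up to i = 3. First occurrence in the window: #4 on 31 July 1986 (3×17 = 51 days in).
29 August 1986 is 80 days after the start; 80 ÷ 17 = 4 remainder 12. Last occurrence in the window: #5 on 17 August 1986.
Occurrences #4 through #5: 2 in total.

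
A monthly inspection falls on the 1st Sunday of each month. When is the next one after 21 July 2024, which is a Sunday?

4 August 2024

July 2024 starts on a Monday, so its 1st Sunday is 7 July 2024 (6 days in).
That is not after 21 July 2024, so look at August 2024.
August 2024 starts on a Thursday, so its 1st Sunday is 4 August 2024 (3 days in).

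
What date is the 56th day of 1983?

Jan has 31 days (56 − 31 = 25 remain).
25 into Feb → Feb 25.

Feb 25, 1983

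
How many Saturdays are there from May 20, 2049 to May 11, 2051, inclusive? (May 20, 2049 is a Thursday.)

May 20, 2049 is a Thursday; the first Saturday on or after it is May 22, 2049 (2 days later).
From May 22, 2049 to May 11, 2051: 223 + 365 + 131 = 719 days (rest of 2049, 2050, to May 11, 2051 in 2051).
719 ÷ 7 = 102 full weeks with remainder 5, so 102 more Saturdays after the first → 103.

103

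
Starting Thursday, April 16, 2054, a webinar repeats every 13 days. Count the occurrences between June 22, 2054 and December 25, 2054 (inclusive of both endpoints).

Occurrences land 13·i days after April 16, 2054 for i = 0, 1, 2, …
June 22, 2054 is 67 days after the start; 67 ÷ 13 = 5 remainder 2; since the remainder is 2, round up to i = 6. First occurrence in the window: #7 on July 3, 2054 (6×13 = 78 days in).
December 25, 2054 is 253 days after the start; 253 ÷ 13 = 19 remainder 6. Last occurrence in the window: #20 on December 19, 2054.
Occurrences #7 through #20: 14 in total.

14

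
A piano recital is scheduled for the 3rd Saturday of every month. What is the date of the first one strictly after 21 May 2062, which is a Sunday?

17 June 2062

May 2062 starts on a Monday; its first Saturday is the 6th, so the 3rd Saturday is the 20th — 20 May 2062.
That is not after 21 May 2062, so look at June 2062.
June 2062 starts on a Thursday; its first Saturday is the 3rd, so the 3rd Saturday is the 17th — 17 June 2062.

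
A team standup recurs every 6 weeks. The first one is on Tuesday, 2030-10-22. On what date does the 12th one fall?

The 12th occurrence is 11 intervals after the first: 11 × 42 = 462 days after 2030-10-22.
October has 31 days — 9 days to the end of October leaves 453.
From end of October to end of 2030 is 61 days (392 left).
2031 has 365 days (27 left).
27 days into January → 2032-01-27.

2032-01-27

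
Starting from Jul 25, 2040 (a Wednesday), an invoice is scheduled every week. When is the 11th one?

The 11th occurrence is 10 intervals after the first: 10 × 7 = 70 days after Jul 25, 2040.
Jul has 31 days — 6 days to the end of Jul leaves 64.
Aug has 31 days (33 left).
Sep has 30 days (3 left).
3 days into Oct → Oct 3, 2040.

Oct 3, 2040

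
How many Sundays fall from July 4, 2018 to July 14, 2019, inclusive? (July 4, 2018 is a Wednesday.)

54

July 4, 2018 is a Wednesday; the first Sunday on or after it is July 8, 2018 (4 days later).
From July 8, 2018 to July 14, 2019: 176 + 195 = 371 days (rest of 2018, to July 14, 2019 in 2019).
371 ÷ 7 = 53 full weeks with remainder 0, so 53 more Sundays after the first → 54.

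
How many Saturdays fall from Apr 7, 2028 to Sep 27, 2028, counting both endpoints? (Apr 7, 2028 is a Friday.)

25

Apr 7, 2028 is a Friday; the first Saturday on or after it is Apr 8, 2028 (1 day later).
From Apr 8, 2028 to Sep 27, 2028: 22 + 31 + 30 + 31 + 31 + 27 = 172 days (rest of Apr, May, Jun, Jul, Aug, Sep).
172 ÷ 7 = 24 full weeks with remainder 4, so 24 more Saturdays after the first → 25.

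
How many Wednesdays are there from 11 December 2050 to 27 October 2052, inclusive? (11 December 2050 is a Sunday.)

11 December 2050 is a Sunday; the first Wednesday on or after it is 14 December 2050 (3 days later).
From 14 December 2050 to 27 October 2052: 17 + 365 + 301 = 683 days (rest of 2050, 2051, to 27 October 2052 in 2052).
683 ÷ 7 = 97 full weeks with remainder 4, so 97 more Wednesdays after the first → 98.

98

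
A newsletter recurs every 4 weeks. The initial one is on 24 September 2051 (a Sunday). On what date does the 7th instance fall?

10 March 2052

The 7th occurrence is 6 intervals after the first: 6 × 28 = 168 days after 24 September 2051.
September has 30 days — 6 days to the end of September leaves 162.
October has 31 days (131 left).
November has 30 days (101 left).
December has 31 days (70 left).
January has 31 days (39 left).
February has 29 days (10 left).
10 days into March → 10 March 2052.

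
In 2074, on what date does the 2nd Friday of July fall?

2074-07-13

The first Friday of July 2074 is July 6.
The 2nd Friday is 1 weeks later: 6 + 7 = 13.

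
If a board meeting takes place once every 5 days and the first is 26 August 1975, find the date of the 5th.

The 5th occurrence is 4 intervals after the first: 4 × 5 = 20 days after 26 August 1975.
August has 31 days — 5 days to the end of August leaves 15.
15 days into September → 15 September 1975.

15 September 1975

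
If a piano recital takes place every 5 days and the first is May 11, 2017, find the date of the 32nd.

The 32nd occurrence is 31 intervals after the first: 31 × 5 = 155 days after May 11, 2017.
May has 31 days — 20 days to the end of May leaves 135.
Jun has 30 days (105 left).
Jul has 31 days (74 left).
Aug has 31 days (43 left).
Sep has 30 days (13 left).
13 days into Oct → Oct 13, 2017.

Oct 13, 2017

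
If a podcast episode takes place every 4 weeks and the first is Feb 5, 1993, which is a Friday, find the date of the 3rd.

The 3rd occurrence is 2 intervals after the first: 2 × 28 = 56 days after Feb 5, 1993.
Feb has 28 days — 23 days to the end of Feb leaves 33.
Mar has 31 days (2 left).
2 days into Apr → Apr 2, 1993.

Apr 2, 1993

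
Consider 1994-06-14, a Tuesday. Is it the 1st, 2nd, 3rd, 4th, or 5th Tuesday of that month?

Day 14 falls in week ⌈14/7⌉ of the month.
Days 1–7 hold the 1st Tuesday, 8–14 the 2nd, 15–21 the 3rd, 22–28 the 4th, 29–31 the 5th.
14 is in the range for the 2nd.

2nd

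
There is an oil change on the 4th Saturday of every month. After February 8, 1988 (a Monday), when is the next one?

February 27, 1988

February 1988 starts on a Monday; its first Saturday is the 6th, so the 4th Saturday is the 27th — February 27, 1988.
February 27, 1988 is after February 8, 1988, so that is the next one.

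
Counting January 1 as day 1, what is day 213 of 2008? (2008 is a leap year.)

July 31, 2008

January has 31 days (213 − 31 = 182 remain).
February has 29 days (182 − 29 = 153 remain).
March has 31 days (153 − 31 = 122 remain).
April has 30 days (122 − 30 = 92 remain).
May has 31 days (92 − 31 = 61 remain).
June has 30 days (61 − 30 = 31 remain).
31 into July → July 31.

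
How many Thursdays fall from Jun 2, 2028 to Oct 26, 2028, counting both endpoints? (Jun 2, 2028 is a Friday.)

21

Jun 2, 2028 is a Friday; the first Thursday on or after it is Jun 8, 2028 (6 days later).
From Jun 8, 2028 to Oct 26, 2028: 22 + 31 + 31 + 30 + 26 = 140 days (rest of Jun, Jul, Aug, Sep, Oct).
140 ÷ 7 = 20 full weeks with remainder 0, so 20 more Thursdays after the first → 21.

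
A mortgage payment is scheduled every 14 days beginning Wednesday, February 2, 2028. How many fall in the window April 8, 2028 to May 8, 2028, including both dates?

Occurrences land 14·i days after February 2, 2028 for i = 0, 1, 2, …
April 8, 2028 is 66 days after the start; 66 ÷ 14 = 4 remainder 10; since the remainder is 10, round up to i = 5. First occurrence in the window: #6 on April 12, 2028 (5×14 = 70 days in).
May 8, 2028 is 96 days after the start; 96 ÷ 14 = 6 remainder 12. Last occurrence in the window: #7 on April 26, 2028.
Occurrences #6 through #7: 2 in total.

2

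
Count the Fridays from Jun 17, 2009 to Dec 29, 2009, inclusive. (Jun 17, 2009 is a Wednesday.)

Jun 17, 2009 is a Wednesday; the first Friday on or after it is Jun 19, 2009 (2 days later).
From Jun 19, 2009 to Dec 29, 2009: 11 + 31 + 31 + 30 + 31 + 30 + 29 = 193 days (rest of Jun, Jul, Aug, Sep, Oct, Nov, Dec).
193 ÷ 7 = 27 full weeks with remainder 4, so 27 more Fridays after the first → 28.

28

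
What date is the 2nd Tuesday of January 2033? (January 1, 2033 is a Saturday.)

2033-01-11

January 2033 begins on a Saturday, so the first Tuesday is January 4 (3 days later).
The 2nd Tuesday is 1 weeks later: 4 + 7 = 11.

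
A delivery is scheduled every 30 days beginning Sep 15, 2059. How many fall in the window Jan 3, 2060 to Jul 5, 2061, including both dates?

18

Occurrences land 30·i days after Sep 15, 2059 for i = 0, 1, 2, …
Jan 3, 2060 is 110 days after the start; 110 ÷ 30 = 3 remainder 20; since the remainder is 20, round up to i = 4. First occurrence in the window: #5 on Jan 13, 2060 (4×30 = 120 days in).
Jul 5, 2061 is 659 days after the start; 659 ÷ 30 = 21 remainder 29. Last occurrence in the window: #22 on Jun 6, 2061.
Occurrences #5 through #22: 18 in total.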